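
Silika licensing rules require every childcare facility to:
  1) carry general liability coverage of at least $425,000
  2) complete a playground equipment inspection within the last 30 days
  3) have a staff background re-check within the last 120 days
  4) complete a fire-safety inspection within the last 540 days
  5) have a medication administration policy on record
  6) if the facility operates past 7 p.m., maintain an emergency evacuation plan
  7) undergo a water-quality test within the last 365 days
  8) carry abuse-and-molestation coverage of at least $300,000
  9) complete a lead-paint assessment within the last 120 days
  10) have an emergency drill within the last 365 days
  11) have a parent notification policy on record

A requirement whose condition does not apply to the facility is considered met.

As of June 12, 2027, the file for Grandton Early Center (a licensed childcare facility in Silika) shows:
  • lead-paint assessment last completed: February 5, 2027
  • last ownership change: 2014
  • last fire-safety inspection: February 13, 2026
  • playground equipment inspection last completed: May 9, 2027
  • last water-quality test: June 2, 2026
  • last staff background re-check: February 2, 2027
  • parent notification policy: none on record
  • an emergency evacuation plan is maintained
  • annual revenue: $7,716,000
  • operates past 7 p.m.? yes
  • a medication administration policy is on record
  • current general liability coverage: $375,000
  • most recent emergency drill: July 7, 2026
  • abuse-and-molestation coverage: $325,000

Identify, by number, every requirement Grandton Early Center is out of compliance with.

1. general liability coverage $375,000 < $425,000 → not met
2. playground equipment inspection 34 days ago vs limit 30 → not met
3. staff background re-check 130 days ago vs limit 120 → not met
4. fire-safety inspection 484 days ago vs limit 540 → met
5. medication administration policy present → met
6. condition 'operates past 7 p.m.' holds; emergency evacuation plan present → met
7. water-quality test 375 days ago vs limit 365 → not met
8. abuse-and-molestation coverage $325,000 ≥ $300,000 → met
9. lead-paint assessment 127 days ago vs limit 120 → not met
10. emergency drill 340 days ago vs limit 365 → met
11. parent notification policy absent → not met
Not met: 1, 2, 3, 7, 9, 11

1, 2, 3, 7, 9, 11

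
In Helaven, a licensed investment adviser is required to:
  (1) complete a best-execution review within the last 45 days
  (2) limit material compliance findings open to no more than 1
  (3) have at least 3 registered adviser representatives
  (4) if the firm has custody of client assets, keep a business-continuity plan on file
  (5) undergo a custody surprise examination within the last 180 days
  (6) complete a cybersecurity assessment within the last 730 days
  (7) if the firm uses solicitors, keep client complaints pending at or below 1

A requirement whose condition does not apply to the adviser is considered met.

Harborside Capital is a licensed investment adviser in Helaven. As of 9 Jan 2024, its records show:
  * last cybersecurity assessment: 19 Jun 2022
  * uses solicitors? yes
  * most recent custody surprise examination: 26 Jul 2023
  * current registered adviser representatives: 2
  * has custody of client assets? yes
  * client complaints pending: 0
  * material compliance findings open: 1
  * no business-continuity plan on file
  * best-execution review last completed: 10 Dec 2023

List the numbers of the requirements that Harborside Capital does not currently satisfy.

1. best-execution review 30 days ago vs limit 45 → met
2. material compliance findings open 1 ≤ 1 → met
3. registered adviser representatives 2 < 3 → not met
4. condition 'has custody of client assets' holds; business-continuity plan absent → not met
5. custody surprise examination 167 days ago vs limit 180 → met
6. cybersecurity assessment 569 days ago vs limit 730 → met
7. condition 'uses solicitors' holds; client complaints pending 0 ≤ 1 → met
Not met: 3, 4

3, 4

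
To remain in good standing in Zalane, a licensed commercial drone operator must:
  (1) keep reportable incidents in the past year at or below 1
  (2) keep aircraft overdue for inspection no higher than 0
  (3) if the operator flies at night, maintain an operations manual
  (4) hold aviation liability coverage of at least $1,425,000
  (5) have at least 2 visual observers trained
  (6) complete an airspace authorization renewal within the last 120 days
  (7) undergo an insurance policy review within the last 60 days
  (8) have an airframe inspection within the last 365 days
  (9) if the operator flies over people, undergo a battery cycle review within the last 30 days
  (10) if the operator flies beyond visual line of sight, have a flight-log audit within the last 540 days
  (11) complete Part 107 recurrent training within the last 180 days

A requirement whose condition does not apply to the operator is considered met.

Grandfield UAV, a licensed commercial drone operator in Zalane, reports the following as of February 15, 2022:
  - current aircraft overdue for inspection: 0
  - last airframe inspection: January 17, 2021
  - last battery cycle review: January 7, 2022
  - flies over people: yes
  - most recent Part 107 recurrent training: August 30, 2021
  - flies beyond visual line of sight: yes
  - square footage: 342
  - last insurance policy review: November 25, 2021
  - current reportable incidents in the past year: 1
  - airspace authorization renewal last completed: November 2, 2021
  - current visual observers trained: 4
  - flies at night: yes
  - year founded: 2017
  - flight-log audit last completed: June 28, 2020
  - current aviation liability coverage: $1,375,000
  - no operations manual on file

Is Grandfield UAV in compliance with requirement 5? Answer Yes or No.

Yes

5. visual observers trained 4 ≥ 2 → met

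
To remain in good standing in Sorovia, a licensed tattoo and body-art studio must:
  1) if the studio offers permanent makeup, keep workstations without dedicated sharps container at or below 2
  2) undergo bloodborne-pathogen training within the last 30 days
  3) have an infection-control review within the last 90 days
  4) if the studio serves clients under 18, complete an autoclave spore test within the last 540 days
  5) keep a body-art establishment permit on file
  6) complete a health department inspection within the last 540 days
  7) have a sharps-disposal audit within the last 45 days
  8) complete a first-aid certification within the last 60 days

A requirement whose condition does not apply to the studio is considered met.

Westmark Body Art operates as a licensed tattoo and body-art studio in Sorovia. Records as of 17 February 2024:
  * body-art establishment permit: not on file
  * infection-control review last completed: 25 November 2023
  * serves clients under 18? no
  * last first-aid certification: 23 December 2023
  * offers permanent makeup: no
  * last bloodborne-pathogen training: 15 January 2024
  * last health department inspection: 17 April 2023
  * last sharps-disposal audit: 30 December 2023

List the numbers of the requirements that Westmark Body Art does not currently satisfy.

1. condition 'offers permanent makeup' does not hold → requirement n/a → met
2. bloodborne-pathogen training 33 days ago vs limit 30 → not met
3. infection-control review 84 days ago vs limit 90 → met
4. condition 'serves clients under 18' does not hold → requirement n/a → met
5. body-art establishment permit absent → not met
6. health department inspection 306 days ago vs limit 540 → met
7. sharps-disposal audit 49 days ago vs limit 45 → not met
8. first-aid certification 56 days ago vs limit 60 → met
Not met: 2, 5, 7

2, 5, 7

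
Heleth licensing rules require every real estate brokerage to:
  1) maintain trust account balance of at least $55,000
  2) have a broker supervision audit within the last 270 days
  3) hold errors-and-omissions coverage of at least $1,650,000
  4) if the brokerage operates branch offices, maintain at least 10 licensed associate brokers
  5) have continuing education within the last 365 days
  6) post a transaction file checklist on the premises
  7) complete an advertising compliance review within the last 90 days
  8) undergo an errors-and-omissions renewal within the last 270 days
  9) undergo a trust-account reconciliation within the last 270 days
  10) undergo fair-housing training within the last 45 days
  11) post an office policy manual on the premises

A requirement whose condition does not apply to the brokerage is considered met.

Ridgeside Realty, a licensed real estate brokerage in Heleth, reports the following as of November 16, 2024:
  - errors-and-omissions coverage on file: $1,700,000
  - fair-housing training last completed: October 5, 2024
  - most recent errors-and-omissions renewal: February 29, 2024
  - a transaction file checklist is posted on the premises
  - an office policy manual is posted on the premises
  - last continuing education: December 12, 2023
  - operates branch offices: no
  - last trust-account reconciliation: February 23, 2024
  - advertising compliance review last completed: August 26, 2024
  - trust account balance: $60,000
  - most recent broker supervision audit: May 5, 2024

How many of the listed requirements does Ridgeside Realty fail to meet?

1. trust account balance $60,000 ≥ $55,000 → met
2. broker supervision audit 195 days ago vs limit 270 → met
3. errors-and-omissions coverage $1,700,000 ≥ $1,650,000 → met
4. condition 'operates branch offices' does not hold → requirement n/a → met
5. continuing education 340 days ago vs limit 365 → met
6. transaction file checklist present → met
7. advertising compliance review 82 days ago vs limit 90 → met
8. errors-and-omissions renewal 261 days ago vs limit 270 → met
9. trust-account reconciliation 267 days ago vs limit 270 → met
10. fair-housing training 42 days ago vs limit 45 → met
11. office policy manual present → met
Not met: 0 of 11

0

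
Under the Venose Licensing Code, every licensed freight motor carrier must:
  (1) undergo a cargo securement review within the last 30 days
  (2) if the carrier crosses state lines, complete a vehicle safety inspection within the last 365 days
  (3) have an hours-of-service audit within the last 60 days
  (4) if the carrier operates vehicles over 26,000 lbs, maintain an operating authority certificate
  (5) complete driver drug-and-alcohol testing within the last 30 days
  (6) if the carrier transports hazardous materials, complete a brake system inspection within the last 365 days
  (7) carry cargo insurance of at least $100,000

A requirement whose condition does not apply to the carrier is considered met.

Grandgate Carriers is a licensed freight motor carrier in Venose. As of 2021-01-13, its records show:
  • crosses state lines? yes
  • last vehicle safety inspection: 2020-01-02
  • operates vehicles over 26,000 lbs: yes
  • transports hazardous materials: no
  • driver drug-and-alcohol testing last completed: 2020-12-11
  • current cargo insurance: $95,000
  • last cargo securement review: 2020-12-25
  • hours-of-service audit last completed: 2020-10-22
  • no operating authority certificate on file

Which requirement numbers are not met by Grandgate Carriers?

2, 3, 4, 5, 7

1. cargo securement review 19 days ago vs limit 30 → met
2. condition 'crosses state lines' holds; vehicle safety inspection 377 days ago vs limit 365 → not met
3. hours-of-service audit 83 days ago vs limit 60 → not met
4. condition 'operates vehicles over 26,000 lbs' holds; operating authority certificate absent → not met
5. driver drug-and-alcohol testing 33 days ago vs limit 30 → not met
6. condition 'transports hazardous materials' does not hold → requirement n/a → met
7. cargo insurance $95,000 < $100,000 → not met
Not met: 2, 3, 4, 5, 7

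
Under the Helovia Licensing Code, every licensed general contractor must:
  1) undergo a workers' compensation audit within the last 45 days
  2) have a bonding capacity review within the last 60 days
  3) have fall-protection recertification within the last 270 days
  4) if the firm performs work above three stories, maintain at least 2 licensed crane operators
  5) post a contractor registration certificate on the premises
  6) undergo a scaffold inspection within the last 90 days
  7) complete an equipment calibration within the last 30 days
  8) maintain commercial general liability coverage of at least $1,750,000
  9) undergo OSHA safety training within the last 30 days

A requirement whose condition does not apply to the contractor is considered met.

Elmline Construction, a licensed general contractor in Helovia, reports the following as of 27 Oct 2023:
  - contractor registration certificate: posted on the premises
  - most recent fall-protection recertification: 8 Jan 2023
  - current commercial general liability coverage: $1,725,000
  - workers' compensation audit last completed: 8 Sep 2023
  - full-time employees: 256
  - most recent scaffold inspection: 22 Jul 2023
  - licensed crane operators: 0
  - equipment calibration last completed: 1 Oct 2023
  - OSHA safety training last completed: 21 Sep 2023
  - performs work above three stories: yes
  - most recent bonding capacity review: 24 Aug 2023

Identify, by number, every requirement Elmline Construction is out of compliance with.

1. workers' compensation audit 49 days ago vs limit 45 → not met
2. bonding capacity review 64 days ago vs limit 60 → not met
3. fall-protection recertification 292 days ago vs limit 270 → not met
4. condition 'performs work above three stories' holds; licensed crane operators 0 < 2 → not met
5. contractor registration certificate present → met
6. scaffold inspection 97 days ago vs limit 90 → not met
7. equipment calibration 26 days ago vs limit 30 → met
8. commercial general liability coverage $1,725,000 < $1,750,000 → not met
9. OSHA safety training 36 days ago vs limit 30 → not met
Not met: 1, 2, 3, 4, 6, 8, 9

1, 2, 3, 4, 6, 8, 9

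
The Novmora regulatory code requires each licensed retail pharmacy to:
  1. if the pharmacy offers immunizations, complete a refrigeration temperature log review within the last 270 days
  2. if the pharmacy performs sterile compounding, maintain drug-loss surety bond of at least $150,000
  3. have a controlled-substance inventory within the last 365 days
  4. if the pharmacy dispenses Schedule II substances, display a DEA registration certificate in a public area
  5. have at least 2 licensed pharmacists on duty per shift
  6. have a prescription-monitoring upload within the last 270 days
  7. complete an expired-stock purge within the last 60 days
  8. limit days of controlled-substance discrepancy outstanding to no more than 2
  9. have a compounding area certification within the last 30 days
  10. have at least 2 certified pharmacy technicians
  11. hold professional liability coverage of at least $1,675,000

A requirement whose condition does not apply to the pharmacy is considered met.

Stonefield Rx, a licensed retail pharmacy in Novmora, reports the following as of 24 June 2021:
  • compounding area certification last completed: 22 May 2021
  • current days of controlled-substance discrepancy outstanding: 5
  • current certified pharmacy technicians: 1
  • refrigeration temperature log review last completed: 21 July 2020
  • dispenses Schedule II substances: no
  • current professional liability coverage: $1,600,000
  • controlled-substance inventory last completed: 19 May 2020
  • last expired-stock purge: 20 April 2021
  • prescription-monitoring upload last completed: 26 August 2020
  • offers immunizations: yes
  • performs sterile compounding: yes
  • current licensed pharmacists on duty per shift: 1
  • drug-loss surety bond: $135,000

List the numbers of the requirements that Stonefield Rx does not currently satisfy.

1. condition 'offers immunizations' holds; refrigeration temperature log review 338 days ago vs limit 270 → not met
2. condition 'performs sterile compounding' holds; drug-loss surety bond $135,000 < $150,000 → not met
3. controlled-substance inventory 401 days ago vs limit 365 → not met
4. condition 'dispenses Schedule II substances' does not hold → requirement n/a → met
5. licensed pharmacists on duty per shift 1 < 2 → not met
6. prescription-monitoring upload 302 days ago vs limit 270 → not met
7. expired-stock purge 65 days ago vs limit 60 → not met
8. days of controlled-substance discrepancy outstanding 5 > 2 → not met
9. compounding area certification 33 days ago vs limit 30 → not met
10. certified pharmacy technicians 1 < 2 → not met
11. professional liability coverage $1,600,000 < $1,675,000 → not met
Not met: 1, 2, 3, 5, 6, 7, 8, 9, 10, 11

1, 2, 3, 5, 6, 7, 8, 9, 10, 11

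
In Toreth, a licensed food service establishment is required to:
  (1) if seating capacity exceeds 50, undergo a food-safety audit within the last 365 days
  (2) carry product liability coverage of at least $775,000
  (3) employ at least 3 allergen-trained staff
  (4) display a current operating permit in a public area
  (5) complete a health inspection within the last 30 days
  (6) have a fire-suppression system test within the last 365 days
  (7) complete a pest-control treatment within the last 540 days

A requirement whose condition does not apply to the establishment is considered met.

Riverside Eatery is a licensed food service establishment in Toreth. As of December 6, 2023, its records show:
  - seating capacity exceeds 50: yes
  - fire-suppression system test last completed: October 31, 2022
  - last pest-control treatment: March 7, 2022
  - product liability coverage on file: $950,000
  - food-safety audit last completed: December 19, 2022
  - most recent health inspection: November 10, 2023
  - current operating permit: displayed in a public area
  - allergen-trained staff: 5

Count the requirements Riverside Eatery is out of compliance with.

1. condition 'seating capacity exceeds 50' holds; food-safety audit 352 days ago vs limit 365 → met
2. product liability coverage $950,000 ≥ $775,000 → met
3. allergen-trained staff 5 ≥ 3 → met
4. current operating permit present → met
5. health inspection 26 days ago vs limit 30 → met
6. fire-suppression system test 401 days ago vs limit 365 → not met
7. pest-control treatment 639 days ago vs limit 540 → not met
Not met: 2 of 7

2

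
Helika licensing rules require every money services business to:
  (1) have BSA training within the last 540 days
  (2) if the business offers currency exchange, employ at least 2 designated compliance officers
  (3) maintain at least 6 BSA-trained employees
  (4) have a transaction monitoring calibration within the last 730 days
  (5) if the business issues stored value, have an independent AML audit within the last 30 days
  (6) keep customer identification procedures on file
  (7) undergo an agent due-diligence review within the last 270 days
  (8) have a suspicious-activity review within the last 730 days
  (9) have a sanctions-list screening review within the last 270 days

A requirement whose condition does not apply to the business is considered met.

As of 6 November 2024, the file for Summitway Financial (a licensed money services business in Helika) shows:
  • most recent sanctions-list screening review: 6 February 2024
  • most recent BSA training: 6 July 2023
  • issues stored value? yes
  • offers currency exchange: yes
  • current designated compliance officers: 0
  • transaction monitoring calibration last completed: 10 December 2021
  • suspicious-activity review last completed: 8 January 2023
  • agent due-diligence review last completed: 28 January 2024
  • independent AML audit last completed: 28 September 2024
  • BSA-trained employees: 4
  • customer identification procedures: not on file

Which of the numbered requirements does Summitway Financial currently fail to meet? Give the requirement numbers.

1. BSA training 489 days ago vs limit 540 → met
2. condition 'offers currency exchange' holds; designated compliance officers 0 < 2 → not met
3. BSA-trained employees 4 < 6 → not met
4. transaction monitoring calibration 1062 days ago vs limit 730 → not met
5. condition 'issues stored value' holds; independent AML audit 39 days ago vs limit 30 → not met
6. customer identification procedures absent → not met
7. agent due-diligence review 283 days ago vs limit 270 → not met
8. suspicious-activity review 668 days ago vs limit 730 → met
9. sanctions-list screening review 274 days ago vs limit 270 → not met
Not met: 2, 3, 4, 5, 6, 7, 9

2, 3, 4, 5, 6, 7, 9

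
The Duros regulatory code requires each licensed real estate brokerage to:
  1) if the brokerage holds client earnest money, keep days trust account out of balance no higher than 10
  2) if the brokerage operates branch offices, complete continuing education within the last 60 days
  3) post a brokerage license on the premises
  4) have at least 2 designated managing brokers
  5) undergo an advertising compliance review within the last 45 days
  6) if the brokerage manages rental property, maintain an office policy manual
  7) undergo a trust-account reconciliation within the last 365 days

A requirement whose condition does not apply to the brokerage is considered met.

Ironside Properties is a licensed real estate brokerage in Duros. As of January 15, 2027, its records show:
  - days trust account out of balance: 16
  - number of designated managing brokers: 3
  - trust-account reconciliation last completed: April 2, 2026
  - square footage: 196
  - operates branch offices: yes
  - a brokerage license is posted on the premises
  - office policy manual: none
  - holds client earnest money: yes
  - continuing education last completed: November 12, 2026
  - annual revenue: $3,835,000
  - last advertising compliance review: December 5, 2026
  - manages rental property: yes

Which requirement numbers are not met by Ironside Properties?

1, 2, 6

1. condition 'holds client earnest money' holds; days trust account out of balance 16 > 10 → not met
2. condition 'operates branch offices' holds; continuing education 64 days ago vs limit 60 → not met
3. brokerage license present → met
4. designated managing brokers 3 ≥ 2 → met
5. advertising compliance review 41 days ago vs limit 45 → met
6. condition 'manages rental property' holds; office policy manual absent → not met
7. trust-account reconciliation 288 days ago vs limit 365 → met
Not met: 1, 2, 6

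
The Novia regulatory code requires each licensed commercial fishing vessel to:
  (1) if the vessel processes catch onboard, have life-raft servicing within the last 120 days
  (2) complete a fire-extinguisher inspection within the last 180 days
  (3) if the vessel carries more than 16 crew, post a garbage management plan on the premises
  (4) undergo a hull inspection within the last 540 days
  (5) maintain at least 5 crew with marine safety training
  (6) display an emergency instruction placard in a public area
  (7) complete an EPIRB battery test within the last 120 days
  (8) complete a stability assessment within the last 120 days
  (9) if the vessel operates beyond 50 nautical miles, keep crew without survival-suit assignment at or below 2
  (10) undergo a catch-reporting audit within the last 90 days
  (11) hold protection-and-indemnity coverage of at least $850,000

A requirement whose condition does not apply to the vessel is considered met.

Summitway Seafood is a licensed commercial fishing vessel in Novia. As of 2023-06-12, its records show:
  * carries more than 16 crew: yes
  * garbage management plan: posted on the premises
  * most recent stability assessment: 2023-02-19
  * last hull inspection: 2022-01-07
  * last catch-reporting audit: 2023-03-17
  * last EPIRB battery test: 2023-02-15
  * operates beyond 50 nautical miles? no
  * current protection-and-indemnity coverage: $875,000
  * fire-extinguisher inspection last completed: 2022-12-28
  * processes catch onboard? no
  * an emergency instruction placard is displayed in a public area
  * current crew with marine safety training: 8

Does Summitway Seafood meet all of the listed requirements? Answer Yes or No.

Yes

1. condition 'processes catch onboard' does not hold → requirement n/a → met
2. fire-extinguisher inspection 166 days ago vs limit 180 → met
3. condition 'carries more than 16 crew' holds; garbage management plan present → met
4. hull inspection 521 days ago vs limit 540 → met
5. crew with marine safety training 8 ≥ 5 → met
6. emergency instruction placard present → met
7. EPIRB battery test 117 days ago vs limit 120 → met
8. stability assessment 113 days ago vs limit 120 → met
9. condition 'operates beyond 50 nautical miles' does not hold → requirement n/a → met
10. catch-reporting audit 87 days ago vs limit 90 → met
11. protection-and-indemnity coverage $875,000 ≥ $850,000 → met
All met.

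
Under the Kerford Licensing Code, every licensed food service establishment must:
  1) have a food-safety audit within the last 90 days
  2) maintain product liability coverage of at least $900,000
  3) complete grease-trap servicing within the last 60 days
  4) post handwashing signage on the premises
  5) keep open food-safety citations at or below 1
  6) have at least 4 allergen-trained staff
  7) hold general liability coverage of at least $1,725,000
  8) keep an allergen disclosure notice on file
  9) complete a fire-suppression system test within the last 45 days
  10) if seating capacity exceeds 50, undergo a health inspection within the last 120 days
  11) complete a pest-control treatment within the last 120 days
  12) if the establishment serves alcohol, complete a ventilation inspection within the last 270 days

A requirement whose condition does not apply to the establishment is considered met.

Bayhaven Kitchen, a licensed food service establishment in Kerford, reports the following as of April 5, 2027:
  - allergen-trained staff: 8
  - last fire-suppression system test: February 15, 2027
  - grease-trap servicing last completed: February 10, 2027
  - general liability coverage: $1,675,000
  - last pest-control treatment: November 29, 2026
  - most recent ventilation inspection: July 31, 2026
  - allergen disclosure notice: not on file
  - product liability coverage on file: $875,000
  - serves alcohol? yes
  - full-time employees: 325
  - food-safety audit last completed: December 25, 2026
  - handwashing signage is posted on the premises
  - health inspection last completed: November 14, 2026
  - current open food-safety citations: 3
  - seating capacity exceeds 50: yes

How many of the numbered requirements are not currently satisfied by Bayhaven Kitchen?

1. food-safety audit 101 days ago vs limit 90 → not met
2. product liability coverage $875,000 < $900,000 → not met
3. grease-trap servicing 54 days ago vs limit 60 → met
4. handwashing signage present → met
5. open food-safety citations 3 > 1 → not met
6. allergen-trained staff 8 ≥ 4 → met
7. general liability coverage $1,675,000 < $1,725,000 → not met
8. allergen disclosure notice absent → not met
9. fire-suppression system test 49 days ago vs limit 45 → not met
10. condition 'seating capacity exceeds 50' holds; health inspection 142 days ago vs limit 120 → not met
11. pest-control treatment 127 days ago vs limit 120 → not met
12. condition 'serves alcohol' holds; ventilation inspection 248 days ago vs limit 270 → met
Not met: 8 of 12

8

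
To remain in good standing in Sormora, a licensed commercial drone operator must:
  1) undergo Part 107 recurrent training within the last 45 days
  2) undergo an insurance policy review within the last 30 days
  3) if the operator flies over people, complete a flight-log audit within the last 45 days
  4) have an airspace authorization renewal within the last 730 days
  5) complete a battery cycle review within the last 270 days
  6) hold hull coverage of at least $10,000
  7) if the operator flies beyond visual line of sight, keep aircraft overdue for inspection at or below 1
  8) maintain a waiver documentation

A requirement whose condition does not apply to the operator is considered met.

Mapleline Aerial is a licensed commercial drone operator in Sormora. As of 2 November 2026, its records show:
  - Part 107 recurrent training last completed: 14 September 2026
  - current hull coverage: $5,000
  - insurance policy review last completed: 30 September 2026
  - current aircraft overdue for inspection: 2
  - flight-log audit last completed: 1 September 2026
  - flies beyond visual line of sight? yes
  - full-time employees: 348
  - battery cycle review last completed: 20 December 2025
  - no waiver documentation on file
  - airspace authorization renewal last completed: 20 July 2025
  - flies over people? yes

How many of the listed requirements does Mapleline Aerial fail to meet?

1. Part 107 recurrent training 49 days ago vs limit 45 → not met
2. insurance policy review 33 days ago vs limit 30 → not met
3. condition 'flies over people' holds; flight-log audit 62 days ago vs limit 45 → not met
4. airspace authorization renewal 470 days ago vs limit 730 → met
5. battery cycle review 317 days ago vs limit 270 → not met
6. hull coverage $5,000 < $10,000 → not met
7. condition 'flies beyond visual line of sight' holds; aircraft overdue for inspection 2 > 1 → not met
8. waiver documentation absent → not met
Not met: 7 of 8

7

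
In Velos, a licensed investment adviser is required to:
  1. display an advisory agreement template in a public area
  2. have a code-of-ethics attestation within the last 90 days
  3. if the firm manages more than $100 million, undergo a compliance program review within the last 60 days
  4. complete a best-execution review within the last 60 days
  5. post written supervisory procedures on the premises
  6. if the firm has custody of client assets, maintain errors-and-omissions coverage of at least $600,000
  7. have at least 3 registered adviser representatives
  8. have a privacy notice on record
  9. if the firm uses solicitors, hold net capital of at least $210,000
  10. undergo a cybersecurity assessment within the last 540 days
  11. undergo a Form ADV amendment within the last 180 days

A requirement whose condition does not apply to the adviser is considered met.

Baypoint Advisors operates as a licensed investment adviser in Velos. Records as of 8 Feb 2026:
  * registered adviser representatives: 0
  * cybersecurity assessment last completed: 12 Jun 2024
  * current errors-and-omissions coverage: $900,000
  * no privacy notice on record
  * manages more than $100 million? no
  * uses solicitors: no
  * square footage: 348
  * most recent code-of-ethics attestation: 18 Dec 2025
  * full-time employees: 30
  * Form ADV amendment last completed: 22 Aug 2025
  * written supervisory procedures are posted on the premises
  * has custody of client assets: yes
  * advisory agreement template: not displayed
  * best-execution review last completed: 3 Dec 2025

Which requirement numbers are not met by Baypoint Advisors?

1. advisory agreement template absent → not met
2. code-of-ethics attestation 52 days ago vs limit 90 → met
3. condition 'manages more than $100 million' does not hold → requirement n/a → met
4. best-execution review 67 days ago vs limit 60 → not met
5. written supervisory procedures present → met
6. condition 'has custody of client assets' holds; errors-and-omissions coverage $900,000 ≥ $600,000 → met
7. registered adviser representatives 0 < 3 → not met
8. privacy notice absent → not met
9. condition 'uses solicitors' does not hold → requirement n/a → met
10. cybersecurity assessment 606 days ago vs limit 540 → not met
11. Form ADV amendment 170 days ago vs limit 180 → met
Not met: 1, 4, 7, 8, 10

1, 4, 7, 8, 10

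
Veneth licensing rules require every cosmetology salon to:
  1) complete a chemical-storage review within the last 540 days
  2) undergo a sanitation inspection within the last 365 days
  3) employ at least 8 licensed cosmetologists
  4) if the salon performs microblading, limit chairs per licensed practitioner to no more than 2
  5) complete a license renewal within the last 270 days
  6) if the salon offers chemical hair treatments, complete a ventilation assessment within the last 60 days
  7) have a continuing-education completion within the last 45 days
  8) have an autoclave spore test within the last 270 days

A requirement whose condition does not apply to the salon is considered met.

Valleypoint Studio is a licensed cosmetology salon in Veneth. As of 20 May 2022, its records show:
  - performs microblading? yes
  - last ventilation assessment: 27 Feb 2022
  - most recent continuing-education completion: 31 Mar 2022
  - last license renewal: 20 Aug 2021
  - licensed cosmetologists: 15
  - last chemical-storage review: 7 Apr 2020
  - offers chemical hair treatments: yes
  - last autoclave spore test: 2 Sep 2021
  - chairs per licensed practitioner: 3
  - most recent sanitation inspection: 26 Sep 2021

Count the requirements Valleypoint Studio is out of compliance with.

1. chemical-storage review 773 days ago vs limit 540 → not met
2. sanitation inspection 236 days ago vs limit 365 → met
3. licensed cosmetologists 15 ≥ 8 → met
4. condition 'performs microblading' holds; chairs per licensed practitioner 3 > 2 → not met
5. license renewal 273 days ago vs limit 270 → not met
6. condition 'offers chemical hair treatments' holds; ventilation assessment 82 days ago vs limit 60 → not met
7. continuing-education completion 50 days ago vs limit 45 → not met
8. autoclave spore test 260 days ago vs limit 270 → met
Not met: 5 of 8

5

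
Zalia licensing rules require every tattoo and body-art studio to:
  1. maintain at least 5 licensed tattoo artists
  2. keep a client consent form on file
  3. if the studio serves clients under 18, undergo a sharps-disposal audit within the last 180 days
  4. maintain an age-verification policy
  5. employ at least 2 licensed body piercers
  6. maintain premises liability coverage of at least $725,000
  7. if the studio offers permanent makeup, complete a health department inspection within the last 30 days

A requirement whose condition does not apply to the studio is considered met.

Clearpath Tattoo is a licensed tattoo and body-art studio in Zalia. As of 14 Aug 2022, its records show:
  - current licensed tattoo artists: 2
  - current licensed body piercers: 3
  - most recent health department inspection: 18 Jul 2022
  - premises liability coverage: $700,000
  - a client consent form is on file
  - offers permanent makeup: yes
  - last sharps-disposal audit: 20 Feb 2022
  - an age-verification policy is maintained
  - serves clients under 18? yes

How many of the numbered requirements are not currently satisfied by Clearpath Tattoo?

2

1. licensed tattoo artists 2 < 5 → not met
2. client consent form present → met
3. condition 'serves clients under 18' holds; sharps-disposal audit 175 days ago vs limit 180 → met
4. age-verification policy present → met
5. licensed body piercers 3 ≥ 2 → met
6. premises liability coverage $700,000 < $725,000 → not met
7. condition 'offers permanent makeup' holds; health department inspection 27 days ago vs limit 30 → met
Not met: 2 of 7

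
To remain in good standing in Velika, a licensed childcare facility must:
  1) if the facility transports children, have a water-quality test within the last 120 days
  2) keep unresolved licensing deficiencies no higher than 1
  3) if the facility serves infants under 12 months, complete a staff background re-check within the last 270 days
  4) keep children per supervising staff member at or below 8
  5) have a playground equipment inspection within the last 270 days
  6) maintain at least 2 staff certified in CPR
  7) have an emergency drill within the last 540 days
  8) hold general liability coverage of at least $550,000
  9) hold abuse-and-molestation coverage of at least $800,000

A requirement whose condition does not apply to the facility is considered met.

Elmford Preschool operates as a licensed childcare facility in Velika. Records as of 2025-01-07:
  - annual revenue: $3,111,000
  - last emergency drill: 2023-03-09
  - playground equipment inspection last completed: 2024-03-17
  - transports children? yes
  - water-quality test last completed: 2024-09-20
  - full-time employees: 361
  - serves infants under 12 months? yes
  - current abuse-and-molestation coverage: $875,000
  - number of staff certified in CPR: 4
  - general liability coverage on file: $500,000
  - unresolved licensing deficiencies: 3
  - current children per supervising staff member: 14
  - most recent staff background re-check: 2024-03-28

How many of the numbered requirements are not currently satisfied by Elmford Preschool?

1. condition 'transports children' holds; water-quality test 109 days ago vs limit 120 → met
2. unresolved licensing deficiencies 3 > 1 → not met
3. condition 'serves infants under 12 months' holds; staff background re-check 285 days ago vs limit 270 → not met
4. children per supervising staff member 14 > 8 → not met
5. playground equipment inspection 296 days ago vs limit 270 → not met
6. staff certified in CPR 4 ≥ 2 → met
7. emergency drill 670 days ago vs limit 540 → not met
8. general liability coverage $500,000 < $550,000 → not met
9. abuse-and-molestation coverage $875,000 ≥ $800,000 → met
Not met: 6 of 9

6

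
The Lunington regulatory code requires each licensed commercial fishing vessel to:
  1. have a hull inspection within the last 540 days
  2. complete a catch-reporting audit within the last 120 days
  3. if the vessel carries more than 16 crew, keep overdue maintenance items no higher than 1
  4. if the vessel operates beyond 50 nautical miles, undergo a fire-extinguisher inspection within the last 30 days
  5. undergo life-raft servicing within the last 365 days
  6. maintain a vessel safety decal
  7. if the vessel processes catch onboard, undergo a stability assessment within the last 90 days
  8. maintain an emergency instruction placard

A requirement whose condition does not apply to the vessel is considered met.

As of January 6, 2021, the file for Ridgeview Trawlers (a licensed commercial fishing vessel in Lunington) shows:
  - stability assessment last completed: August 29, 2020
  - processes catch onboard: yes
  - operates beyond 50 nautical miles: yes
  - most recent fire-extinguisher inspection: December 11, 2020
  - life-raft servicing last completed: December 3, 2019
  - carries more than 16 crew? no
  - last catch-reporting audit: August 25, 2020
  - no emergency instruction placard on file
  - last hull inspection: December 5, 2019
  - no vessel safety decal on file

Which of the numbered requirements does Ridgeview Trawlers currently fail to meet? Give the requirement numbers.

2, 5, 6, 7, 8

1. hull inspection 398 days ago vs limit 540 → met
2. catch-reporting audit 134 days ago vs limit 120 → not met
3. condition 'carries more than 16 crew' does not hold → requirement n/a → met
4. condition 'operates beyond 50 nautical miles' holds; fire-extinguisher inspection 26 days ago vs limit 30 → met
5. life-raft servicing 400 days ago vs limit 365 → not met
6. vessel safety decal absent → not met
7. condition 'processes catch onboard' holds; stability assessment 130 days ago vs limit 90 → not met
8. emergency instruction placard absent → not met
Not met: 2, 5, 6, 7, 8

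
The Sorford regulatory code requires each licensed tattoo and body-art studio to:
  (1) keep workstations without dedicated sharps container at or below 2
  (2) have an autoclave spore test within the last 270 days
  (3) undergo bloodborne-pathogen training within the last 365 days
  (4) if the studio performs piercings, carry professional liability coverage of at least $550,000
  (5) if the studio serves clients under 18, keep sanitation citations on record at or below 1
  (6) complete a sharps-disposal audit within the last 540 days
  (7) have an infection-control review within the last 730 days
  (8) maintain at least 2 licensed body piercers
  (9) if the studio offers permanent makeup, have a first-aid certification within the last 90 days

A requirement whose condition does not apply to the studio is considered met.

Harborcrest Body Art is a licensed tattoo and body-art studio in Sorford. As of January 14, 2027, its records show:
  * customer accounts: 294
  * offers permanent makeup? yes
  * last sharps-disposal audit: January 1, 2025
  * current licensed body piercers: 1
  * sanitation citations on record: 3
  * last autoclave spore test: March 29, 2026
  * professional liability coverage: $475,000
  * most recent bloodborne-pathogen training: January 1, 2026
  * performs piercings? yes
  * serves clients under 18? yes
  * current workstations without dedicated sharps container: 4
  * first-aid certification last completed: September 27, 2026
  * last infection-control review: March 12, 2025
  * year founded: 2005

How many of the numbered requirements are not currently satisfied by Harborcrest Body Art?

8

1. workstations without dedicated sharps container 4 > 2 → not met
2. autoclave spore test 291 days ago vs limit 270 → not met
3. bloodborne-pathogen training 378 days ago vs limit 365 → not met
4. condition 'performs piercings' holds; professional liability coverage $475,000 < $550,000 → not met
5. condition 'serves clients under 18' holds; sanitation citations on record 3 > 1 → not met
6. sharps-disposal audit 743 days ago vs limit 540 → not met
7. infection-control review 673 days ago vs limit 730 → met
8. licensed body piercers 1 < 2 → not met
9. condition 'offers permanent makeup' holds; first-aid certification 109 days ago vs limit 90 → not met
Not met: 8 of 9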